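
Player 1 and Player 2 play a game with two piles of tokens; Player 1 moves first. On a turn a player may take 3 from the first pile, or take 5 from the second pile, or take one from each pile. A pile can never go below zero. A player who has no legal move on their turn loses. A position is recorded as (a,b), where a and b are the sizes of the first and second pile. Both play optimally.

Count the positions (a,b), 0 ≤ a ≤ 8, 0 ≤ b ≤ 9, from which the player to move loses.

41

Work bottom-up. With no move the player to move loses. Otherwise the position is W if at least one move leads to an L position for the opponent, and L if every move leads to a W.
Every move lowers a or b (never raises either), so fill the grid row by row in increasing a, and left to right within a row: each cell's successors are then already labelled.
      b=0  b=1  b=2  b=3  b=4  b=5  b=6  b=7  b=8  b=9
a=0:    L    L    L    L    L    W    W    W    W    W
a=1:    L    W    W    W    W    W    L    L    L    L
a=2:    L    W    L    L    L    W    L    W    W    W
a=3:    W    W    W    W    W    W    L    W    L    L
a=4:    W    L    L    L    L    L    W    W    W    W
a=5:    W    L    W    W    W    W    W    L    L    L
a=6:    L    L    W    L    L    W    W    L    W    W
a=7:    L    W    W    W    W    W    L    L    W    L
a=8:    L    W    L    L    L    W    L    W    W    W
Cells with no legal move (terminal, hence L): (0,0), (0,1), (0,2), (0,3), (0,4), (1,0), (2,0).
The remaining L cells, each justified by listing all of its moves:
(1,6): →(1,1)(W), (0,5)(W) — all W, so L
(1,7): →(1,2)(W), (0,6)(W) — all W, so L
(1,8): →(1,3)(W), (0,7)(W) — all W, so L
(1,9): →(1,4)(W), (0,8)(W) — all W, so L
(2,2): →(1,1)(W) only, which is W, so L
(2,3): →(1,2)(W) only, which is W, so L
(2,4): →(1,3)(W) only, which is W, so L
(2,6): →(2,1)(W), (1,5)(W) — all W, so L
(3,6): →(0,6)(W), (3,1)(W), (2,5)(W) — all W, so L
(3,8): →(0,8)(W), (3,3)(W), (2,7)(W) — all W, so L
(3,9): →(0,9)(W), (3,4)(W), (2,8)(W) — all W, so L
(4,1): →(1,1)(W), (3,0)(W) — all W, so L
(4,2): →(1,2)(W), (3,1)(W) — all W, so L
(4,3): →(1,3)(W), (3,2)(W) — all W, so L
(4,4): →(1,4)(W), (3,3)(W) — all W, so L
(4,5): →(1,5)(W), (4,0)(W), (3,4)(W) — all W, so L
(5,1): →(2,1)(W), (4,0)(W) — all W, so L
(5,7): →(2,7)(W), (5,2)(W), (4,6)(W) — all W, so L
(5,8): →(2,8)(W), (5,3)(W), (4,7)(W) — all W, so L
(5,9): →(2,9)(W), (5,4)(W), (4,8)(W) — all W, so L
(6,0): →(3,0)(W) only, which is W, so L
(6,1): →(3,1)(W), (5,0)(W) — all W, so L
(6,3): →(3,3)(W), (5,2)(W) — all W, so L
(6,4): →(3,4)(W), (5,3)(W) — all W, so L
(6,7): →(3,7)(W), (6,2)(W), (5,6)(W) — all W, so L
(7,0): →(4,0)(W) only, which is W, so L
(7,6): →(4,6)(W), (7,1)(W), (6,5)(W) — all W, so L
(7,7): →(4,7)(W), (7,2)(W), (6,6)(W) — all W, so L
(7,9): →(4,9)(W), (7,4)(W), (6,8)(W) — all W, so L
(8,0): →(5,0)(W) only, which is W, so L
(8,2): →(5,2)(W), (7,1)(W) — all W, so L
(8,3): →(5,3)(W), (7,2)(W) — all W, so L
(8,4): →(5,4)(W), (7,3)(W) — all W, so L
(8,6): →(5,6)(W), (8,1)(W), (7,5)(W) — all W, so L
Every other cell has at least one move into one of the L cells above, so it is W.
L cells per row: a=0: 5, a=1: 5, a=2: 5, a=3: 3, a=4: 5, a=5: 4, a=6: 5, a=7: 4, a=8: 5; total 41.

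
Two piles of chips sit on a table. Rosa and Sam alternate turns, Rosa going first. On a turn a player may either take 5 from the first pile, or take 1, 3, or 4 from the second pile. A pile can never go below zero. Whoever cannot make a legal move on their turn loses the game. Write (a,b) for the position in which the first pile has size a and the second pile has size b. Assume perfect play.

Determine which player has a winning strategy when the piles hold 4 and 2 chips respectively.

Use the standard recursion: the mover loses at a terminal position; elsewhere, the mover wins exactly when some move hands the opponent an L position.
No move ever increases a pile, so every position that can arise here has a ≤ 4 and b ≤ 2; it is enough to label the cells with 0 ≤ a ≤ 4 and 0 ≤ b ≤ 2.
Every move lowers a or b (never raises either), so fill the grid row by row in increasing a, and left to right within a row: each cell's successors are then already labelled.
      b=0  b=1  b=2
a=0:    L    W    L
a=1:    L    W    L
a=2:    L    W    L
a=3:    L    W    L
a=4:    L    W    L
Cells with no legal move (terminal, hence L): (0,0), (1,0), (2,0), (3,0), (4,0).
The remaining L cells, each justified by listing all of its moves:
(0,2): →(0,1)(W) only, which is W, so L
(1,2): →(1,1)(W) only, which is W, so L
(2,2): →(2,1)(W) only, which is W, so L
(3,2): →(3,1)(W) only, which is W, so L
(4,2): →(4,1)(W) only, which is W, so L
Every other cell has at least one move into one of the L cells above, so it is W.
The starting position (4,2) is L: whatever Rosa does, the opponent receives a W position.

Sam wins.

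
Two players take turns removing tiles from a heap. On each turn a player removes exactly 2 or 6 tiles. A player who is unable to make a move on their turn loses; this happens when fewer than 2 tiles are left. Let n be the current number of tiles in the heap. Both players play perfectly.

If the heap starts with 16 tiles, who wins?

Classify positions by backward induction: terminal positions (no move available) are L. From any other position, the mover wins iff some move reaches an L.
n=0: no move → L
n=1: no move → L
n=2: can move to 0, which is L ⇒ W
n=3: can move to 1, which is L ⇒ W
n=4: the only move is to 2(W), a W ⇒ L
n=5: the only move is to 3(W), a W ⇒ L
n=6: can move to 4, which is L ⇒ W
n=7: can move to 5, which is L ⇒ W
n=8: moves to 6(W), 2(W); every one is W ⇒ L
n=9: moves to 7(W), 3(W); every one is W ⇒ L
n=10: can move to 8, which is L ⇒ W
n=11: can move to 9, which is L ⇒ W
n=12: moves to 10(W), 6(W); every one is W ⇒ L
n=13: moves to 11(W), 7(W); every one is W ⇒ L
n=14: can move to 12, which is L ⇒ W
n=15: can move to 13, which is L ⇒ W
n=16: moves to 14(W), 10(W); every one is W ⇒ L
Every move from 16 reaches a W position, so the mover loses.

The second player wins.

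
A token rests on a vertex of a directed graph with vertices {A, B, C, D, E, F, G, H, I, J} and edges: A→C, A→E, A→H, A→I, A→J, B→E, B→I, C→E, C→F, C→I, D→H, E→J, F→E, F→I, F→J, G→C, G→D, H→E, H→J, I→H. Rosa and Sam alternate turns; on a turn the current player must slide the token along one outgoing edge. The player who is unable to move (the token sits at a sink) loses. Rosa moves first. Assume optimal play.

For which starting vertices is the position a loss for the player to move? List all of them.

Work bottom-up. With no move the player to move loses. Otherwise the position is W if at least one move leads to an L position for the opponent, and L if every move leads to a W.
Every edge goes from a vertex to one that appears earlier in the order J, E, H, I, F, C, A, D, B, G, so processing vertices in that order labels each vertex after all of its successors.
J: no outgoing edge → L
E: can move to J, which is L ⇒ W
H: can move to J, which is L ⇒ W
I: the only move is to H(W), a W ⇒ L
F: can move to I, which is L ⇒ W
C: can move to I, which is L ⇒ W
A: can move to I, which is L ⇒ W
D: the only move is to H(W), a W ⇒ L
B: can move to I, which is L ⇒ W
G: can move to D, which is L ⇒ W
Reading off the rows marked L gives the requested list; there are 3 such vertices.

D, I, J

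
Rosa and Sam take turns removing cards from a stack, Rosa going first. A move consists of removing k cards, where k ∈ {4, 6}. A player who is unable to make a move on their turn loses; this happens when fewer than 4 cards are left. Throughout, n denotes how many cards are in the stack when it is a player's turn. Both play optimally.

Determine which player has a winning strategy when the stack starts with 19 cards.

Label each position W (a win for the player to move) or L (a loss). A position with no legal move is L; any other position is W exactly when some move reaches an L, and L when every move reaches a W.
n=0: no move → L
n=1: no move → L
n=2: no move → L
n=3: no move → L
n=4: reaches L-position 0 → W
n=5: reaches L-position 1 → W
n=6: reaches L-position 2 → W
n=7: reaches L-position 3 → W
n=8: reaches L-position 2 → W
n=9: reaches L-position 3 → W
n=10: only reaches 6(W), 4(W), all W → L
n=11: only reaches 7(W), 5(W), all W → L
n=12: only reaches 8(W), 6(W), all W → L
n=13: only reaches 9(W), 7(W), all W → L
n=14: reaches L-position 10 → W
n=15: reaches L-position 11 → W
n=16: reaches L-position 12 → W
n=17: reaches L-position 13 → W
n=18: reaches L-position 12 → W
n=19: reaches L-position 13 → W
From 19 Rosa can remove 6, leaving 13, reaching an L position.

Rosa wins.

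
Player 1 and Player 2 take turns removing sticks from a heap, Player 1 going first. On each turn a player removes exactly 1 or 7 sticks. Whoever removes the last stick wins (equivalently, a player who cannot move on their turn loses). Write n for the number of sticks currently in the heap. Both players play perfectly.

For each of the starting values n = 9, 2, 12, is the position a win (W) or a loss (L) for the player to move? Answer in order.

9: W, 2: L, 12: L

Use the standard recursion: the mover loses at a terminal position; elsewhere, the mover wins exactly when some move hands the opponent an L position.
n=0: no move → L
n=1: W (go to 0, an L position)
n=2: L (sole option 1(W) is W)
n=3: W (go to 2, an L position)
n=4: L (sole option 3(W) is W)
n=5: W (go to 4, an L position)
n=6: L (sole option 5(W) is W)
n=7: W (go to 6, an L position)
n=8: L (options 7(W), 1(W) are all W)
n=9: W (go to 8, an L position)
n=10: L (options 9(W), 3(W) are all W)
n=11: W (go to 10, an L position)
n=12: L (options 11(W), 5(W) are all W)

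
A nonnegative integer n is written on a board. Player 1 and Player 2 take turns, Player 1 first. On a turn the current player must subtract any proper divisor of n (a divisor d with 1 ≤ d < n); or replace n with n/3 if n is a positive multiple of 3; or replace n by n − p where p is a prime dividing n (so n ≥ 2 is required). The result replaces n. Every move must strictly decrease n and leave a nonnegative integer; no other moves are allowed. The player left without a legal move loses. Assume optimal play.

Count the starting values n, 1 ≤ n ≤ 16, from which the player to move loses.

4

Build the W/L table. Terminal = L. A non-terminal position is W if it has a move to some L; otherwise it is L.
n=0: no move → L
n=1: no move → L
n=2: W (go to 0, an L position)
n=3: W (go to 0, an L position)
n=4: L (options 2(W), 3(W) are all W)
n=5: W (go to 0, an L position)
n=6: W (go to 4, an L position)
n=7: W (go to 0, an L position)
n=8: W (go to 4, an L position)
n=9: L (options 3(W), 6(W), 8(W) are all W)
n=10: W (go to 9, an L position)
n=11: W (go to 0, an L position)
n=12: W (go to 4, an L position)
n=13: W (go to 0, an L position)
n=14: L (options 7(W), 12(W), 13(W) are all W)
n=15: W (go to 14, an L position)
n=16: W (go to 14, an L position)
L entries with 1 ≤ n ≤ 16 (n=0 is outside the asked range and is not counted): n = 1, 4, 9, 14; that makes 4.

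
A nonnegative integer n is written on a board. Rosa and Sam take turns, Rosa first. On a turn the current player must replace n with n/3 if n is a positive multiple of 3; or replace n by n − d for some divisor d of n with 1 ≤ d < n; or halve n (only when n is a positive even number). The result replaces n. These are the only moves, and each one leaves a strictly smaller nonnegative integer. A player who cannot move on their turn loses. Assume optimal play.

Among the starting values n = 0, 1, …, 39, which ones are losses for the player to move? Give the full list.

0, 1, 4, 7, 9, 11, 13, 15, 17, 19, 23, 25, 28, 31, 36

Positions with no move are L. A position that does have a move is losing for the player to move precisely when every available move leads to a winning position for the opponent. Fill in the labels:
n=0: no move → L
n=1: no move → L
n=2: can move to 1, which is L ⇒ W
n=3: can move to 1, which is L ⇒ W
n=4: moves to 2(W), 3(W); every one is W ⇒ L
n=5: can move to 4, which is L ⇒ W
n=6: can move to 4, which is L ⇒ W
n=7: the only move is to 6(W), a W ⇒ L
n=8: can move to 4, which is L ⇒ W
n=9: moves to 3(W), 6(W), 8(W); every one is W ⇒ L
n=10: can move to 9, which is L ⇒ W
n=11: the only move is to 10(W), a W ⇒ L
n=12: can move to 4, which is L ⇒ W
n=13: the only move is to 12(W), a W ⇒ L
n=14: can move to 7, which is L ⇒ W
n=15: moves to 5(W), 10(W), 12(W), 14(W); every one is W ⇒ L
n=16: can move to 15, which is L ⇒ W
n=17: the only move is to 16(W), a W ⇒ L
n=18: can move to 9, which is L ⇒ W
n=19: the only move is to 18(W), a W ⇒ L
n=20: can move to 15, which is L ⇒ W
n=21: can move to 7, which is L ⇒ W
n=22: can move to 11, which is L ⇒ W
n=23: the only move is to 22(W), a W ⇒ L
n=24: can move to 23, which is L ⇒ W
n=25: moves to 20(W), 24(W); every one is W ⇒ L
n=26: can move to 13, which is L ⇒ W
n=27: can move to 9, which is L ⇒ W
n=28: moves to 14(W), 21(W), 24(W), 26(W), 27(W); every one is W ⇒ L
n=29: can move to 28, which is L ⇒ W
n=30: can move to 15, which is L ⇒ W
n=31: the only move is to 30(W), a W ⇒ L
n=32: can move to 28, which is L ⇒ W
n=33: can move to 11, which is L ⇒ W
n=34: can move to 17, which is L ⇒ W
n=35: can move to 28, which is L ⇒ W
n=36: moves to 12(W), 18(W), 24(W), 27(W), 30(W), 32(W), 33(W), 34(W), 35(W); every one is W ⇒ L
n=37: can move to 36, which is L ⇒ W
n=38: can move to 19, which is L ⇒ W
n=39: can move to 13, which is L ⇒ W
The losing starting values of n are exactly the entries labelled L in this table (15 of them).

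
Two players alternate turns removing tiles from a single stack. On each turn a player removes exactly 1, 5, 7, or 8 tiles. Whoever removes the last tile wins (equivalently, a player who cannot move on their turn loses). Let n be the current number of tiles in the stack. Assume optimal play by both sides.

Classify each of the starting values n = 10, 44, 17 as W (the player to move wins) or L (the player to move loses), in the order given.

Label each position W (a win for the player to move) or L (a loss). A position with no legal move is L; any other position is W exactly when some move reaches an L, and L when every move reaches a W.
n=0: no move → L
n=1: can move to 0, which is L ⇒ W
n=2: the only move is to 1(W), a W ⇒ L
n=3: can move to 2, which is L ⇒ W
n=4: the only move is to 3(W), a W ⇒ L
n=5: can move to 4, which is L ⇒ W
n=6: moves to 5(W), 1(W); every one is W ⇒ L
n=7: can move to 6, which is L ⇒ W
n=8: can move to 0, which is L ⇒ W
n=9: can move to 4, which is L ⇒ W
n=10: can move to 2, which is L ⇒ W
n=11: can move to 6, which is L ⇒ W
n=12: can move to 4, which is L ⇒ W
n=13: can move to 6, which is L ⇒ W
n=14: can move to 6, which is L ⇒ W
n=15: moves to 14(W), 10(W), 8(W), 7(W); every one is W ⇒ L
n=16: can move to 15, which is L ⇒ W
n=17: moves to 16(W), 12(W), 10(W), 9(W); every one is W ⇒ L
n=18: can move to 17, which is L ⇒ W
n=19: moves to 18(W), 14(W), 12(W), 11(W); every one is W ⇒ L
n=20: can move to 19, which is L ⇒ W
n=21: moves to 20(W), 16(W), 14(W), 13(W); every one is W ⇒ L
n=22: can move to 21, which is L ⇒ W
n=23: can move to 15, which is L ⇒ W
n=24: can move to 19, which is L ⇒ W
n=25: can move to 17, which is L ⇒ W
n=26: can move to 21, which is L ⇒ W
n=27: can move to 19, which is L ⇒ W
n=28: can move to 21, which is L ⇒ W
n=29: can move to 21, which is L ⇒ W
n=30: moves to 29(W), 25(W), 23(W), 22(W); every one is W ⇒ L
n=31: can move to 30, which is L ⇒ W
n=32: moves to 31(W), 27(W), 25(W), 24(W); every one is W ⇒ L
n=33: can move to 32, which is L ⇒ W
n=34: moves to 33(W), 29(W), 27(W), 26(W); every one is W ⇒ L
n=35: can move to 34, which is L ⇒ W
n=36: moves to 35(W), 31(W), 29(W), 28(W); every one is W ⇒ L
n=37: can move to 36, which is L ⇒ W
n=38: can move to 30, which is L ⇒ W
n=39: can move to 34, which is L ⇒ W
n=40: can move to 32, which is L ⇒ W
n=41: can move to 36, which is L ⇒ W
n=42: can move to 34, which is L ⇒ W
n=43: can move to 36, which is L ⇒ W
n=44: can move to 36, which is L ⇒ W

10: W, 44: W, 17: L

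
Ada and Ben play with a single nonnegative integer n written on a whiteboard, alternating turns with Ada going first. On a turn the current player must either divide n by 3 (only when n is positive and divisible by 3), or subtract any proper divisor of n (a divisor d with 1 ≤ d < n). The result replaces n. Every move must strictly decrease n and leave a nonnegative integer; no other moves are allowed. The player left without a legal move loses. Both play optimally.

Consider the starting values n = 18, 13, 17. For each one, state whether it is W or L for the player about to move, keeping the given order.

18: W, 13: L, 17: L

Label each position W (a win for the player to move) or L (a loss). A position with no legal move is L; any other position is W exactly when some move reaches an L, and L when every move reaches a W.
n=0: no move → L
n=1: no move → L
n=2: W (go to 1, an L position)
n=3: W (go to 1, an L position)
n=4: L (options 2(W), 3(W) are all W)
n=5: W (go to 4, an L position)
n=6: W (go to 4, an L position)
n=7: L (sole option 6(W) is W)
n=8: W (go to 4, an L position)
n=9: L (options 3(W), 6(W), 8(W) are all W)
n=10: W (go to 9, an L position)
n=11: L (sole option 10(W) is W)
n=12: W (go to 4, an L position)
n=13: L (sole option 12(W) is W)
n=14: W (go to 7, an L position)
n=15: L (options 5(W), 10(W), 12(W), 14(W) are all W)
n=16: W (go to 15, an L position)
n=17: L (sole option 16(W) is W)
n=18: W (go to 9, an L position)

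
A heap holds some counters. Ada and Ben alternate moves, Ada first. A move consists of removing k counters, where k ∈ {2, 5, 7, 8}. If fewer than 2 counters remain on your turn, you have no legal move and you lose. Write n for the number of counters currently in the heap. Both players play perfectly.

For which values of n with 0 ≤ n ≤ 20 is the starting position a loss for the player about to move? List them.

Label each position W (a win for the player to move) or L (a loss). A position with no legal move is L; any other position is W exactly when some move reaches an L, and L when every move reaches a W.
n=0: no move → L
n=1: no move → L
n=2: reaches L-position 0 → W
n=3: reaches L-position 1 → W
n=4: only reaches 2(W), which is W → L
n=5: reaches L-position 0 → W
n=6: reaches L-position 4 → W
n=7: reaches L-position 0 → W
n=8: reaches L-position 1 → W
n=9: reaches L-position 4 → W
n=10: only reaches 8(W), 5(W), 3(W), 2(W), all W → L
n=11: reaches L-position 4 → W
n=12: reaches L-position 10 → W
n=13: only reaches 11(W), 8(W), 6(W), 5(W), all W → L
n=14: only reaches 12(W), 9(W), 7(W), 6(W), all W → L
n=15: reaches L-position 13 → W
n=16: reaches L-position 14 → W
n=17: reaches L-position 10 → W
n=18: reaches L-position 13 → W
n=19: reaches L-position 14 → W
n=20: reaches L-position 13 → W
The losing starting values of n are exactly the entries labelled L in this table (6 of them).

0, 1, 4, 10, 13, 14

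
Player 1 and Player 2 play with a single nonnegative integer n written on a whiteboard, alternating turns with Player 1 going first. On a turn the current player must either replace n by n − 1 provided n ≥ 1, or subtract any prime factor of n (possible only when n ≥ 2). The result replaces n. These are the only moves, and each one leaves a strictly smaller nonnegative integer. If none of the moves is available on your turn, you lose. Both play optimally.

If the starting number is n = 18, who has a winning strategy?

Player 1 wins.

Use the standard recursion: the mover loses at a terminal position; elsewhere, the mover wins exactly when some move hands the opponent an L position.
n=0: no move → L
n=1: W (go to 0, an L position)
n=2: W (go to 0, an L position)
n=3: W (go to 0, an L position)
n=4: L (options 2(W), 3(W) are all W)
n=5: W (go to 0, an L position)
n=6: W (go to 4, an L position)
n=7: W (go to 0, an L position)
n=8: L (options 6(W), 7(W) are all W)
n=9: W (go to 8, an L position)
n=10: W (go to 8, an L position)
n=11: W (go to 0, an L position)
n=12: L (options 9(W), 10(W), 11(W) are all W)
n=13: W (go to 0, an L position)
n=14: W (go to 12, an L position)
n=15: W (go to 12, an L position)
n=16: L (options 14(W), 15(W) are all W)
n=17: W (go to 0, an L position)
n=18: W (go to 16, an L position)
From 18 Player 1 can move to 16, reaching an L position.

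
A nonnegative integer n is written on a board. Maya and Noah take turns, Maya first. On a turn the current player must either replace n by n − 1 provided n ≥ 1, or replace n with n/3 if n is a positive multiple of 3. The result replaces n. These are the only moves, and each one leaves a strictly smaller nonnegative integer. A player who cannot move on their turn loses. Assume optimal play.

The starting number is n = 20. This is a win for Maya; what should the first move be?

Move to 19.

Use the standard recursion: the mover loses at a terminal position; elsewhere, the mover wins exactly when some move hands the opponent an L position.
n=0: no move → L
n=1: W (go to 0, an L position)
n=2: L (sole option 1(W) is W)
n=3: W (go to 2, an L position)
n=4: L (sole option 3(W) is W)
n=5: W (go to 4, an L position)
n=6: W (go to 2, an L position)
n=7: L (sole option 6(W) is W)
n=8: W (go to 7, an L position)
n=9: L (options 3(W), 8(W) are all W)
n=10: W (go to 9, an L position)
n=11: L (sole option 10(W) is W)
n=12: W (go to 4, an L position)
n=13: L (sole option 12(W) is W)
n=14: W (go to 13, an L position)
n=15: L (options 5(W), 14(W) are all W)
n=16: W (go to 15, an L position)
n=17: L (sole option 16(W) is W)
n=18: W (go to 17, an L position)
n=19: L (sole option 18(W) is W)
n=20: W (go to 19, an L position)
From 20, the L positions reachable in one move are: 19.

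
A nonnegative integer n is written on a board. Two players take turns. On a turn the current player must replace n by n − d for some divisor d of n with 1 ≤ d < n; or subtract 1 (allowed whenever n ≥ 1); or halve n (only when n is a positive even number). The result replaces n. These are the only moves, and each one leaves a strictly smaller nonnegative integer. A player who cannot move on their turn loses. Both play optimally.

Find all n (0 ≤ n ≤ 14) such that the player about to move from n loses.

0, 2, 5, 7, 9, 11, 13

Compute win/loss labels from the base case upward. A position with no move is L. Any other position is W if it can reach an L in one move, else L.
n=0: no move → L
n=1: can move to 0, which is L ⇒ W
n=2: the only move is to 1(W), a W ⇒ L
n=3: can move to 2, which is L ⇒ W
n=4: can move to 2, which is L ⇒ W
n=5: the only move is to 4(W), a W ⇒ L
n=6: can move to 5, which is L ⇒ W
n=7: the only move is to 6(W), a W ⇒ L
n=8: can move to 7, which is L ⇒ W
n=9: moves to 6(W), 8(W); every one is W ⇒ L
n=10: can move to 5, which is L ⇒ W
n=11: the only move is to 10(W), a W ⇒ L
n=12: can move to 9, which is L ⇒ W
n=13: the only move is to 12(W), a W ⇒ L
n=14: can move to 7, which is L ⇒ W
Reading off the rows marked L gives the requested list; there are 7 such values of n.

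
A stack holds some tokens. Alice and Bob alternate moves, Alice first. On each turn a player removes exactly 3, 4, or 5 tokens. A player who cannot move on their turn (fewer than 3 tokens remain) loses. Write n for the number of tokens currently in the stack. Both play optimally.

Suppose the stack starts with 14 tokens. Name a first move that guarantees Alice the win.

Build the W/L table. Terminal = L. A non-terminal position is W if it has a move to some L; otherwise it is L.
n=0: no move → L
n=1: no move → L
n=2: no move → L
n=3: reaches L-position 0 → W
n=4: reaches L-position 1 → W
n=5: reaches L-position 2 → W
n=6: reaches L-position 2 → W
n=7: reaches L-position 2 → W
n=8: only reaches 5(W), 4(W), 3(W), all W → L
n=9: only reaches 6(W), 5(W), 4(W), all W → L
n=10: only reaches 7(W), 6(W), 5(W), all W → L
n=11: reaches L-position 8 → W
n=12: reaches L-position 9 → W
n=13: reaches L-position 10 → W
n=14: reaches L-position 10 → W
From 14, the L positions reachable in one move are: 10, 9. Any move reaching one of these is winning.

Remove 4, leaving 10.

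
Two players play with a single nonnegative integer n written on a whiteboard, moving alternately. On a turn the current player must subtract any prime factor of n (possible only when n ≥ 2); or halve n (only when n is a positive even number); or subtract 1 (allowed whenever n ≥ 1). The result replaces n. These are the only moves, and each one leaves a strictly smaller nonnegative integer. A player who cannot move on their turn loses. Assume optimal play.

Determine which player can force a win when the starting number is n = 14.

Positions with no move are L. A position that does have a move is losing for the player to move precisely when every available move leads to a winning position for the opponent. Fill in the labels:
n=0: no move → L
n=1: reaches L-position 0 → W
n=2: reaches L-position 0 → W
n=3: reaches L-position 0 → W
n=4: only reaches 2(W), 3(W), all W → L
n=5: reaches L-position 0 → W
n=6: reaches L-position 4 → W
n=7: reaches L-position 0 → W
n=8: reaches L-position 4 → W
n=9: only reaches 6(W), 8(W), all W → L
n=10: reaches L-position 9 → W
n=11: reaches L-position 0 → W
n=12: reaches L-position 9 → W
n=13: reaches L-position 0 → W
n=14: only reaches 7(W), 12(W), 13(W), all W → L
Every move from 14 reaches a W position, so the mover loses.

The second player wins.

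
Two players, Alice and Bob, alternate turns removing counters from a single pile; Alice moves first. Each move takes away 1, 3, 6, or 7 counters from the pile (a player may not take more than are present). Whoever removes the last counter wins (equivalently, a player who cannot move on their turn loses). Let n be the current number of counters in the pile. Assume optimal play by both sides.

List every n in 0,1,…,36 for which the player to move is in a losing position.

Classify positions by backward induction: terminal positions (no move available) are L. From any other position, the mover wins iff some move reaches an L.
n=0: no move → L
n=1: →0(L), so W
n=2: →1(W) only, which is W, so L
n=3: →2(L), so W
n=4: →3(W), 1(W) — all W, so L
n=5: →4(L), so W
n=6: →0(L), so W
n=7: →4(L), so W
n=8: →2(L), so W
n=9: →2(L), so W
n=10: →4(L), so W
n=11: →4(L), so W
n=12: →11(W), 9(W), 6(W), 5(W) — all W, so L
n=13: →12(L), so W
n=14: →13(W), 11(W), 8(W), 7(W) — all W, so L
n=15: →14(L), so W
n=16: →15(W), 13(W), 10(W), 9(W) — all W, so L
n=17: →16(L), so W
n=18: →12(L), so W
n=19: →16(L), so W
n=20: →14(L), so W
n=21: →14(L), so W
n=22: →16(L), so W
n=23: →16(L), so W
n=24: →23(W), 21(W), 18(W), 17(W) — all W, so L
n=25: →24(L), so W
n=26: →25(W), 23(W), 20(W), 19(W) — all W, so L
n=27: →26(L), so W
n=28: →27(W), 25(W), 22(W), 21(W) — all W, so L
n=29: →28(L), so W
n=30: →24(L), so W
n=31: →28(L), so W
n=32: →26(L), so W
n=33: →26(L), so W
n=34: →28(L), so W
n=35: →28(L), so W
n=36: →35(W), 33(W), 30(W), 29(W) — all W, so L
The losing starting values of n are exactly the entries labelled L in this table (10 of them).

0, 2, 4, 12, 14, 16, 24, 26, 28, 36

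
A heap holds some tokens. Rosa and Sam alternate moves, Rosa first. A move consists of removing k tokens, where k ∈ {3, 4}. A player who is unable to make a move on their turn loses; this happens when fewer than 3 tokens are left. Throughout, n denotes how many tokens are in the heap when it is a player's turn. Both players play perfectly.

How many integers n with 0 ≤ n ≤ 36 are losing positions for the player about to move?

17

Label each position W (a win for the player to move) or L (a loss). A position with no legal move is L; any other position is W exactly when some move reaches an L, and L when every move reaches a W.
n=0: no move → L
n=1: no move → L
n=2: no move → L
n=3: W (go to 0, an L position)
n=4: W (go to 1, an L position)
n=5: W (go to 2, an L position)
n=6: W (go to 2, an L position)
n=7: L (options 4(W), 3(W) are all W)
n=8: L (options 5(W), 4(W) are all W)
n=9: L (options 6(W), 5(W) are all W)
n=10: W (go to 7, an L position)
n=11: W (go to 8, an L position)
n=12: W (go to 9, an L position)
n=13: W (go to 9, an L position)
n=14: L (options 11(W), 10(W) are all W)
n=15: L (options 12(W), 11(W) are all W)
n=16: L (options 13(W), 12(W) are all W)
n=17: W (go to 14, an L position)
n=18: W (go to 15, an L position)
n=19: W (go to 16, an L position)
n=20: W (go to 16, an L position)
n=21: L (options 18(W), 17(W) are all W)
n=22: L (options 19(W), 18(W) are all W)
n=23: L (options 20(W), 19(W) are all W)
n=24: W (go to 21, an L position)
n=25: W (go to 22, an L position)
n=26: W (go to 23, an L position)
n=27: W (go to 23, an L position)
n=28: L (options 25(W), 24(W) are all W)
n=29: L (options 26(W), 25(W) are all W)
n=30: L (options 27(W), 26(W) are all W)
n=31: W (go to 28, an L position)
n=32: W (go to 29, an L position)
n=33: W (go to 30, an L position)
n=34: W (go to 30, an L position)
n=35: L (options 32(W), 31(W) are all W)
n=36: L (options 33(W), 32(W) are all W)
L entries with 0 ≤ n ≤ 36: n = 0, 1, 2, 7, 8, 9, 14, 15, 16, 21, 22, 23, 28, 29, 30, 35, 36; that makes 17.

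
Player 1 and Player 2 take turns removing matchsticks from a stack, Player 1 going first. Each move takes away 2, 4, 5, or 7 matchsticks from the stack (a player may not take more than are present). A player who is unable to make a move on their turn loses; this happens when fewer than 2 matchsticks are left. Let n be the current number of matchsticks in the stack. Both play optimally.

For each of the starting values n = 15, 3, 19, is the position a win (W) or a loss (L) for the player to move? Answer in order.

Label each position W (a win for the player to move) or L (a loss). A position with no legal move is L; any other position is W exactly when some move reaches an L, and L when every move reaches a W.
n=0: no move → L
n=1: no move → L
n=2: W (go to 0, an L position)
n=3: W (go to 1, an L position)
n=4: W (go to 0, an L position)
n=5: W (go to 1, an L position)
n=6: W (go to 1, an L position)
n=7: W (go to 0, an L position)
n=8: W (go to 1, an L position)
n=9: L (options 7(W), 5(W), 4(W), 2(W) are all W)
n=10: L (options 8(W), 6(W), 5(W), 3(W) are all W)
n=11: W (go to 9, an L position)
n=12: W (go to 10, an L position)
n=13: W (go to 9, an L position)
n=14: W (go to 10, an L position)
n=15: W (go to 10, an L position)
n=16: W (go to 9, an L position)
n=17: W (go to 10, an L position)
n=18: L (options 16(W), 14(W), 13(W), 11(W) are all W)
n=19: L (options 17(W), 15(W), 14(W), 12(W) are all W)

15: W, 3: W, 19: L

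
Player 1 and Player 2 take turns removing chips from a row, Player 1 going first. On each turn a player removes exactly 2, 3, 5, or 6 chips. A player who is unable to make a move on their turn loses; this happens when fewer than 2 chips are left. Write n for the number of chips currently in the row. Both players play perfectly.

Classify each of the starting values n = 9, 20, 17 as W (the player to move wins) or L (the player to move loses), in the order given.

9: L, 20: W, 17: L

Positions with no move are L. A position that does have a move is losing for the player to move precisely when every available move leads to a winning position for the opponent. Fill in the labels:
n=0: no move → L
n=1: no move → L
n=2: can move to 0, which is L ⇒ W
n=3: can move to 1, which is L ⇒ W
n=4: can move to 1, which is L ⇒ W
n=5: can move to 0, which is L ⇒ W
n=6: can move to 1, which is L ⇒ W
n=7: can move to 1, which is L ⇒ W
n=8: moves to 6(W), 5(W), 3(W), 2(W); every one is W ⇒ L
n=9: moves to 7(W), 6(W), 4(W), 3(W); every one is W ⇒ L
n=10: can move to 8, which is L ⇒ W
n=11: can move to 9, which is L ⇒ W
n=12: can move to 9, which is L ⇒ W
n=13: can move to 8, which is L ⇒ W
n=14: can move to 9, which is L ⇒ W
n=15: can move to 9, which is L ⇒ W
n=16: moves to 14(W), 13(W), 11(W), 10(W); every one is W ⇒ L
n=17: moves to 15(W), 14(W), 12(W), 11(W); every one is W ⇒ L
n=18: can move to 16, which is L ⇒ W
n=19: can move to 17, which is L ⇒ W
n=20: can move to 17, which is L ⇒ W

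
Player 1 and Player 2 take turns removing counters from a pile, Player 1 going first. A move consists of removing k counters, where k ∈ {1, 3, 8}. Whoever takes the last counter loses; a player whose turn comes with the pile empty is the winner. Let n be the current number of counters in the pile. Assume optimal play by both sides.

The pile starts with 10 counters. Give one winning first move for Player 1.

Compute win/loss labels from the base case upward. A position with no move is W. Any other position is W if it can reach an L in one move, else L.
n=0: no move; the opponent has just taken the last counter and therefore loses → W
n=1: L (sole option 0(W) is W)
n=2: W (go to 1, an L position)
n=3: L (options 2(W), 0(W) are all W)
n=4: W (go to 3, an L position)
n=5: L (options 4(W), 2(W) are all W)
n=6: W (go to 5, an L position)
n=7: L (options 6(W), 4(W) are all W)
n=8: W (go to 7, an L position)
n=9: W (go to 1, an L position)
n=10: W (go to 7, an L position)
From 10, the L positions reachable in one move are: 7.

Remove 3, leaving 7.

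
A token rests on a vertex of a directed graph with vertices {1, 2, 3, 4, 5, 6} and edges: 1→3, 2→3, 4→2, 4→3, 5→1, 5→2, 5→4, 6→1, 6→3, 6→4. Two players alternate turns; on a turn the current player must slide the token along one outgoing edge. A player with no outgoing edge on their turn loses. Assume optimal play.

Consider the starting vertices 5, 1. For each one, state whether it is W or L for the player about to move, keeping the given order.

5: L, 1: W

Build the W/L table. Terminal = L. A non-terminal position is W if it has a move to some L; otherwise it is L.
Every edge goes from a vertex to one that appears earlier in the order 3, 1, 2, 4, 5, 6, so processing vertices in that order labels each vertex after all of its successors.
3: no outgoing edge → L
1: can move to 3, which is L ⇒ W
2: can move to 3, which is L ⇒ W
4: can move to 3, which is L ⇒ W
5: moves to 4(W), 2(W), 1(W); every one is W ⇒ L
6: can move to 3, which is L ⇒ W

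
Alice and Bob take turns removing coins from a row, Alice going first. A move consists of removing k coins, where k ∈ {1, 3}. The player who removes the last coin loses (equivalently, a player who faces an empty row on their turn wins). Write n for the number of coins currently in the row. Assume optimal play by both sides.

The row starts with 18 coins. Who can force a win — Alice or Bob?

Alice wins.

Compute win/loss labels from the base case upward. A position with no move is W. Any other position is W if it can reach an L in one move, else L.
n=0: no move; the opponent has just taken the last coin and therefore loses → W
n=1: →0(W) only, which is W, so L
n=2: →1(L), so W
n=3: →2(W), 0(W) — all W, so L
n=4: →3(L), so W
n=5: →4(W), 2(W) — all W, so L
n=6: →5(L), so W
n=7: →6(W), 4(W) — all W, so L
n=8: →7(L), so W
n=9: →8(W), 6(W) — all W, so L
n=10: →9(L), so W
n=11: →10(W), 8(W) — all W, so L
n=12: →11(L), so W
n=13: →12(W), 10(W) — all W, so L
n=14: →13(L), so W
n=15: →14(W), 12(W) — all W, so L
n=16: →15(L), so W
n=17: →16(W), 14(W) — all W, so L
n=18: →17(L), so W
From 18 Alice can remove 1, leaving 17, reaching an L position.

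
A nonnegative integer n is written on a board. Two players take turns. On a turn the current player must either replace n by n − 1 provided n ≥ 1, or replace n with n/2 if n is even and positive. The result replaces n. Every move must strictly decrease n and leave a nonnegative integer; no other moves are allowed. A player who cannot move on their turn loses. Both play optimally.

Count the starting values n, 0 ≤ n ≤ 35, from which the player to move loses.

Build the W/L table. Terminal = L. A non-terminal position is W if it has a move to some L; otherwise it is L.
n=0: no move → L
n=1: reaches L-position 0 → W
n=2: only reaches 1(W), which is W → L
n=3: reaches L-position 2 → W
n=4: reaches L-position 2 → W
n=5: only reaches 4(W), which is W → L
n=6: reaches L-position 5 → W
n=7: only reaches 6(W), which is W → L
n=8: reaches L-position 7 → W
n=9: only reaches 8(W), which is W → L
n=10: reaches L-position 5 → W
n=11: only reaches 10(W), which is W → L
n=12: reaches L-position 11 → W
n=13: only reaches 12(W), which is W → L
n=14: reaches L-position 7 → W
n=15: only reaches 14(W), which is W → L
n=16: reaches L-position 15 → W
n=17: only reaches 16(W), which is W → L
n=18: reaches L-position 9 → W
n=19: only reaches 18(W), which is W → L
n=20: reaches L-position 19 → W
n=21: only reaches 20(W), which is W → L
n=22: reaches L-position 11 → W
n=23: only reaches 22(W), which is W → L
n=24: reaches L-position 23 → W
n=25: only reaches 24(W), which is W → L
n=26: reaches L-position 13 → W
n=27: only reaches 26(W), which is W → L
n=28: reaches L-position 27 → W
n=29: only reaches 28(W), which is W → L
n=30: reaches L-position 15 → W
n=31: only reaches 30(W), which is W → L
n=32: reaches L-position 31 → W
n=33: only reaches 32(W), which is W → L
n=34: reaches L-position 17 → W
n=35: only reaches 34(W), which is W → L
L entries with 0 ≤ n ≤ 35: n = 0, 2, 5, 7, 9, 11, 13, 15, 17, 19, 21, 23, 25, 27, 29, 31, 33, 35; that makes 18.

18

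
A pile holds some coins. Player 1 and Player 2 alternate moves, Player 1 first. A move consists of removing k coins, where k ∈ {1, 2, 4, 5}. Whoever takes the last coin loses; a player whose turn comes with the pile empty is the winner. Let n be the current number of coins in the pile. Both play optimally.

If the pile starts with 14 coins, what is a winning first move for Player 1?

Work bottom-up. With no move the player to move wins. Otherwise the position is W if at least one move leads to an L position for the opponent, and L if every move leads to a W.
n=0: no move; the opponent has just taken the last coin and therefore loses → W
n=1: →0(W) only, which is W, so L
n=2: →1(L), so W
n=3: →1(L), so W
n=4: →3(W), 2(W), 0(W) — all W, so L
n=5: →4(L), so W
n=6: →4(L), so W
n=7: →6(W), 5(W), 3(W), 2(W) — all W, so L
n=8: →7(L), so W
n=9: →7(L), so W
n=10: →9(W), 8(W), 6(W), 5(W) — all W, so L
n=11: →10(L), so W
n=12: →10(L), so W
n=13: →12(W), 11(W), 9(W), 8(W) — all W, so L
n=14: →13(L), so W
From 14, the L positions reachable in one move are: 13, 10. Any move reaching one of these is winning.

Remove 1, leaving 13.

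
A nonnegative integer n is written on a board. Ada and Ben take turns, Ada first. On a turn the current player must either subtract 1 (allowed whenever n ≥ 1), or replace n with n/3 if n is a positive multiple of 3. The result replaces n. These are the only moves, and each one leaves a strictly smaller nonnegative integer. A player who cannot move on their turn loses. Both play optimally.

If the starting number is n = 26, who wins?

Positions with no move are L. A position that does have a move is losing for the player to move precisely when every available move leads to a winning position for the opponent. Fill in the labels:
n=0: no move → L
n=1: →0(L), so W
n=2: →1(W) only, which is W, so L
n=3: →2(L), so W
n=4: →3(W) only, which is W, so L
n=5: →4(L), so W
n=6: →2(L), so W
n=7: →6(W) only, which is W, so L
n=8: →7(L), so W
n=9: →3(W), 8(W) — all W, so L
n=10: →9(L), so W
n=11: →10(W) only, which is W, so L
n=12: →4(L), so W
n=13: →12(W) only, which is W, so L
n=14: →13(L), so W
n=15: →5(W), 14(W) — all W, so L
n=16: →15(L), so W
n=17: →16(W) only, which is W, so L
n=18: →17(L), so W
n=19: →18(W) only, which is W, so L
n=20: →19(L), so W
n=21: →7(L), so W
n=22: →21(W) only, which is W, so L
n=23: →22(L), so W
n=24: →8(W), 23(W) — all W, so L
n=25: →24(L), so W
n=26: →25(W) only, which is W, so L
The starting position 26 is L: whatever Ada does, the opponent receives a W position.

Ben wins.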